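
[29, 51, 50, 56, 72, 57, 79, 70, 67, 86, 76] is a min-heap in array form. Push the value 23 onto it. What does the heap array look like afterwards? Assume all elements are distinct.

[23, 51, 29, 56, 72, 50, 79, 70, 67, 86, 76, 57]

append 23 at index 11 → [29, 51, 50, 56, 72, 57, 79, 70, 67, 86, 76, 23]
23 < parent 57 at index 5, swap → [29, 51, 50, 56, 72, 23, 79, 70, 67, 86, 76, 57]
23 < parent 50 at index 2, swap → [29, 51, 23, 56, 72, 50, 79, 70, 67, 86, 76, 57]
23 < parent 29 at index 0, swap → [23, 51, 29, 56, 72, 50, 79, 70, 67, 86, 76, 57]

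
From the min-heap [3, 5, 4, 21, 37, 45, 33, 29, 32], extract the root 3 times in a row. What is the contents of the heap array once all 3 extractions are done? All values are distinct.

extract-min #1 returns 3:
  remove root 3; move last element 32 to root → [32, 5, 4, 21, 37, 45, 33, 29]
  32 vs smaller child 4 at index 2, swap → [4, 5, 32, 21, 37, 45, 33, 29]
extract-min #2 returns 4:
  remove root 4; move last element 29 to root → [29, 5, 32, 21, 37, 45, 33]
  29 vs smaller child 5 at index 1, swap → [5, 29, 32, 21, 37, 45, 33]
  29 vs smaller child 21 at index 3, swap → [5, 21, 32, 29, 37, 45, 33]
extract-min #3 returns 5:
  remove root 5; move last element 33 to root → [33, 21, 32, 29, 37, 45]
  33 vs smaller child 21 at index 1, swap → [21, 33, 32, 29, 37, 45]
  33 vs smaller child 29 at index 3, swap → [21, 29, 32, 33, 37, 45]

[21, 29, 32, 33, 37, 45]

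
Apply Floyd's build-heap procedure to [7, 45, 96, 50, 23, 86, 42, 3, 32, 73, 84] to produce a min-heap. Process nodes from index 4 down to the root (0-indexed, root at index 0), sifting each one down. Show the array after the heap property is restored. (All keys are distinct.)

[3, 7, 42, 32, 23, 86, 96, 50, 45, 73, 84]

sift down from index 4: already satisfies heap property
sift down from index 3:
  50 vs smaller child 3 at index 7, swap → [7, 45, 96, 3, 23, 86, 42, 50, 32, 73, 84]
sift down from index 2:
  96 vs smaller child 42 at index 6, swap → [7, 45, 42, 3, 23, 86, 96, 50, 32, 73, 84]
sift down from index 1:
  45 vs smaller child 3 at index 3, swap → [7, 3, 42, 45, 23, 86, 96, 50, 32, 73, 84]
  45 vs smaller child 32 at index 8, swap → [7, 3, 42, 32, 23, 86, 96, 50, 45, 73, 84]
sift down from index 0:
  7 vs smaller child 3 at index 1, swap → [3, 7, 42, 32, 23, 86, 96, 50, 45, 73, 84]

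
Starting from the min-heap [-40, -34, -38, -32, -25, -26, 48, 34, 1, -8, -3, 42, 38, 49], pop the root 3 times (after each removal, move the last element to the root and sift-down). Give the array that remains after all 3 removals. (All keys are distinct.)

extract-min #1 returns -40:
  remove root -40; move last element 49 to root → [49, -34, -38, -32, -25, -26, 48, 34, 1, -8, -3, 42, 38]
  49 vs smaller child -38 at index 2, swap → [-38, -34, 49, -32, -25, -26, 48, 34, 1, -8, -3, 42, 38]
  49 vs smaller child -26 at index 5, swap → [-38, -34, -26, -32, -25, 49, 48, 34, 1, -8, -3, 42, 38]
  49 vs smaller child 38 at index 12, swap → [-38, -34, -26, -32, -25, 38, 48, 34, 1, -8, -3, 42, 49]
extract-min #2 returns -38:
  remove root -38; move last element 49 to root → [49, -34, -26, -32, -25, 38, 48, 34, 1, -8, -3, 42]
  49 vs smaller child -34 at index 1, swap → [-34, 49, -26, -32, -25, 38, 48, 34, 1, -8, -3, 42]
  49 vs smaller child -32 at index 3, swap → [-34, -32, -26, 49, -25, 38, 48, 34, 1, -8, -3, 42]
  49 vs smaller child 1 at index 8, swap → [-34, -32, -26, 1, -25, 38, 48, 34, 49, -8, -3, 42]
extract-min #3 returns -34:
  remove root -34; move last element 42 to root → [42, -32, -26, 1, -25, 38, 48, 34, 49, -8, -3]
  42 vs smaller child -32 at index 1, swap → [-32, 42, -26, 1, -25, 38, 48, 34, 49, -8, -3]
  42 vs smaller child -25 at index 4, swap → [-32, -25, -26, 1, 42, 38, 48, 34, 49, -8, -3]
  42 vs smaller child -8 at index 9, swap → [-32, -25, -26, 1, -8, 38, 48, 34, 49, 42, -3]

[-32, -25, -26, 1, -8, 38, 48, 34, 49, 42, -3]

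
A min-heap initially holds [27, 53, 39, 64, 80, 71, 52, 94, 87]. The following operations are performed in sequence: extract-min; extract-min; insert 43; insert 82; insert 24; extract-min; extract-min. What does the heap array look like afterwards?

extract-min → returns 27:
  remove root 27; move last element 87 to root → [87, 53, 39, 64, 80, 71, 52, 94]
  87 vs smaller child 39 at index 2, swap → [39, 53, 87, 64, 80, 71, 52, 94]
  87 vs smaller child 52 at index 6, swap → [39, 53, 52, 64, 80, 71, 87, 94]
extract-min → returns 39:
  remove root 39; move last element 94 to root → [94, 53, 52, 64, 80, 71, 87]
  94 vs smaller child 52 at index 2, swap → [52, 53, 94, 64, 80, 71, 87]
  94 vs smaller child 71 at index 5, swap → [52, 53, 71, 64, 80, 94, 87]
insert 43:
  append 43 at index 7 → [52, 53, 71, 64, 80, 94, 87, 43]
  43 < parent 64 at index 3, swap → [52, 53, 71, 43, 80, 94, 87, 64]
  43 < parent 53 at index 1, swap → [52, 43, 71, 53, 80, 94, 87, 64]
  43 < parent 52 at index 0, swap → [43, 52, 71, 53, 80, 94, 87, 64]
insert 82:
  append 82 at index 8 → [43, 52, 71, 53, 80, 94, 87, 64, 82] (no swap needed)
insert 24:
  append 24 at index 9 → [43, 52, 71, 53, 80, 94, 87, 64, 82, 24]
  24 < parent 80 at index 4, swap → [43, 52, 71, 53, 24, 94, 87, 64, 82, 80]
  24 < parent 52 at index 1, swap → [43, 24, 71, 53, 52, 94, 87, 64, 82, 80]
  24 < parent 43 at index 0, swap → [24, 43, 71, 53, 52, 94, 87, 64, 82, 80]
extract-min → returns 24:
  remove root 24; move last element 80 to root → [80, 43, 71, 53, 52, 94, 87, 64, 82]
  80 vs smaller child 43 at index 1, swap → [43, 80, 71, 53, 52, 94, 87, 64, 82]
  80 vs smaller child 52 at index 4, swap → [43, 52, 71, 53, 80, 94, 87, 64, 82]
extract-min → returns 43:
  remove root 43; move last element 82 to root → [82, 52, 71, 53, 80, 94, 87, 64]
  82 vs smaller child 52 at index 1, swap → [52, 82, 71, 53, 80, 94, 87, 64]
  82 vs smaller child 53 at index 3, swap → [52, 53, 71, 82, 80, 94, 87, 64]
  82 vs only child 64 at index 7, swap → [52, 53, 71, 64, 80, 94, 87, 82]

[52, 53, 71, 64, 80, 94, 87, 82]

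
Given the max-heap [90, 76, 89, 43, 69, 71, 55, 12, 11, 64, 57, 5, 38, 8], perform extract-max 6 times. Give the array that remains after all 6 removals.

extract-max #1 returns 90:
  remove root 90; move last element 8 to root → [8, 76, 89, 43, 69, 71, 55, 12, 11, 64, 57, 5, 38]
  8 vs larger child 89 at index 2, swap → [89, 76, 8, 43, 69, 71, 55, 12, 11, 64, 57, 5, 38]
  8 vs larger child 71 at index 5, swap → [89, 76, 71, 43, 69, 8, 55, 12, 11, 64, 57, 5, 38]
  8 vs larger child 38 at index 12, swap → [89, 76, 71, 43, 69, 38, 55, 12, 11, 64, 57, 5, 8]
extract-max #2 returns 89:
  remove root 89; move last element 8 to root → [8, 76, 71, 43, 69, 38, 55, 12, 11, 64, 57, 5]
  8 vs larger child 76 at index 1, swap → [76, 8, 71, 43, 69, 38, 55, 12, 11, 64, 57, 5]
  8 vs larger child 69 at index 4, swap → [76, 69, 71, 43, 8, 38, 55, 12, 11, 64, 57, 5]
  8 vs larger child 64 at index 9, swap → [76, 69, 71, 43, 64, 38, 55, 12, 11, 8, 57, 5]
extract-max #3 returns 76:
  remove root 76; move last element 5 to root → [5, 69, 71, 43, 64, 38, 55, 12, 11, 8, 57]
  5 vs larger child 71 at index 2, swap → [71, 69, 5, 43, 64, 38, 55, 12, 11, 8, 57]
  5 vs larger child 55 at index 6, swap → [71, 69, 55, 43, 64, 38, 5, 12, 11, 8, 57]
extract-max #4 returns 71:
  remove root 71; move last element 57 to root → [57, 69, 55, 43, 64, 38, 5, 12, 11, 8]
  57 vs larger child 69 at index 1, swap → [69, 57, 55, 43, 64, 38, 5, 12, 11, 8]
  57 vs larger child 64 at index 4, swap → [69, 64, 55, 43, 57, 38, 5, 12, 11, 8]
extract-max #5 returns 69:
  remove root 69; move last element 8 to root → [8, 64, 55, 43, 57, 38, 5, 12, 11]
  8 vs larger child 64 at index 1, swap → [64, 8, 55, 43, 57, 38, 5, 12, 11]
  8 vs larger child 57 at index 4, swap → [64, 57, 55, 43, 8, 38, 5, 12, 11]
extract-max #6 returns 64:
  remove root 64; move last element 11 to root → [11, 57, 55, 43, 8, 38, 5, 12]
  11 vs larger child 57 at index 1, swap → [57, 11, 55, 43, 8, 38, 5, 12]
  11 vs larger child 43 at index 3, swap → [57, 43, 55, 11, 8, 38, 5, 12]
  11 vs only child 12 at index 7, swap → [57, 43, 55, 12, 8, 38, 5, 11]

[57, 43, 55, 12, 8, 38, 5, 11]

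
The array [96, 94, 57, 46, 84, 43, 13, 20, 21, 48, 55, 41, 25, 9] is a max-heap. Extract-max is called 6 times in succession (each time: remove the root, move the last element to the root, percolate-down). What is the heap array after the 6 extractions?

extract-max #1 returns 96:
  remove root 96; move last element 9 to root → [9, 94, 57, 46, 84, 43, 13, 20, 21, 48, 55, 41, 25]
  9 vs larger child 94 at index 1, swap → [94, 9, 57, 46, 84, 43, 13, 20, 21, 48, 55, 41, 25]
  9 vs larger child 84 at index 4, swap → [94, 84, 57, 46, 9, 43, 13, 20, 21, 48, 55, 41, 25]
  9 vs larger child 55 at index 10, swap → [94, 84, 57, 46, 55, 43, 13, 20, 21, 48, 9, 41, 25]
extract-max #2 returns 94:
  remove root 94; move last element 25 to root → [25, 84, 57, 46, 55, 43, 13, 20, 21, 48, 9, 41]
  25 vs larger child 84 at index 1, swap → [84, 25, 57, 46, 55, 43, 13, 20, 21, 48, 9, 41]
  25 vs larger child 55 at index 4, swap → [84, 55, 57, 46, 25, 43, 13, 20, 21, 48, 9, 41]
  25 vs larger child 48 at index 9, swap → [84, 55, 57, 46, 48, 43, 13, 20, 21, 25, 9, 41]
extract-max #3 returns 84:
  remove root 84; move last element 41 to root → [41, 55, 57, 46, 48, 43, 13, 20, 21, 25, 9]
  41 vs larger child 57 at index 2, swap → [57, 55, 41, 46, 48, 43, 13, 20, 21, 25, 9]
  41 vs larger child 43 at index 5, swap → [57, 55, 43, 46, 48, 41, 13, 20, 21, 25, 9]
extract-max #4 returns 57:
  remove root 57; move last element 9 to root → [9, 55, 43, 46, 48, 41, 13, 20, 21, 25]
  9 vs larger child 55 at index 1, swap → [55, 9, 43, 46, 48, 41, 13, 20, 21, 25]
  9 vs larger child 48 at index 4, swap → [55, 48, 43, 46, 9, 41, 13, 20, 21, 25]
  9 vs only child 25 at index 9, swap → [55, 48, 43, 46, 25, 41, 13, 20, 21, 9]
extract-max #5 returns 55:
  remove root 55; move last element 9 to root → [9, 48, 43, 46, 25, 41, 13, 20, 21]
  9 vs larger child 48 at index 1, swap → [48, 9, 43, 46, 25, 41, 13, 20, 21]
  9 vs larger child 46 at index 3, swap → [48, 46, 43, 9, 25, 41, 13, 20, 21]
  9 vs larger child 21 at index 8, swap → [48, 46, 43, 21, 25, 41, 13, 20, 9]
extract-max #6 returns 48:
  remove root 48; move last element 9 to root → [9, 46, 43, 21, 25, 41, 13, 20]
  9 vs larger child 46 at index 1, swap → [46, 9, 43, 21, 25, 41, 13, 20]
  9 vs larger child 25 at index 4, swap → [46, 25, 43, 21, 9, 41, 13, 20]

[46, 25, 43, 21, 9, 41, 13, 20]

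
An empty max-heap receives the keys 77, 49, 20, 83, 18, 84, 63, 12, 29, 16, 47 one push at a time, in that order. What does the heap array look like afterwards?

Insert 77:
  append 77 at index 0 → [77] (no swap needed)
Insert 49:
  append 49 at index 1 → [77, 49] (no swap needed)
Insert 20:
  append 20 at index 2 → [77, 49, 20] (no swap needed)
Insert 83:
  append 83 at index 3 → [77, 49, 20, 83]
  83 > parent 49 at index 1, swap → [77, 83, 20, 49]
  83 > parent 77 at index 0, swap → [83, 77, 20, 49]
Insert 18:
  append 18 at index 4 → [83, 77, 20, 49, 18] (no swap needed)
Insert 84:
  append 84 at index 5 → [83, 77, 20, 49, 18, 84]
  84 > parent 20 at index 2, swap → [83, 77, 84, 49, 18, 20]
  84 > parent 83 at index 0, swap → [84, 77, 83, 49, 18, 20]
Insert 63:
  append 63 at index 6 → [84, 77, 83, 49, 18, 20, 63] (no swap needed)
Insert 12:
  append 12 at index 7 → [84, 77, 83, 49, 18, 20, 63, 12] (no swap needed)
Insert 29:
  append 29 at index 8 → [84, 77, 83, 49, 18, 20, 63, 12, 29] (no swap needed)
Insert 16:
  append 16 at index 9 → [84, 77, 83, 49, 18, 20, 63, 12, 29, 16] (no swap needed)
Insert 47:
  append 47 at index 10 → [84, 77, 83, 49, 18, 20, 63, 12, 29, 16, 47]
  47 > parent 18 at index 4, swap → [84, 77, 83, 49, 47, 20, 63, 12, 29, 16, 18]

[84, 77, 83, 49, 47, 20, 63, 12, 29, 16, 18]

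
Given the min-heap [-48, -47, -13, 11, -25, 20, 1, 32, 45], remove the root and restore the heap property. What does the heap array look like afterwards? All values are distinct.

remove root -48; move last element 45 to root → [45, -47, -13, 11, -25, 20, 1, 32]
45 vs smaller child -47 at index 1, swap → [-47, 45, -13, 11, -25, 20, 1, 32]
45 vs smaller child -25 at index 4, swap → [-47, -25, -13, 11, 45, 20, 1, 32]

[-47, -25, -13, 11, 45, 20, 1, 32]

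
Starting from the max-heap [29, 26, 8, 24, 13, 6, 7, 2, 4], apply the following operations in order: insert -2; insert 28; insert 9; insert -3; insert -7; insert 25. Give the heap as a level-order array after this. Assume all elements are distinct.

[29, 28, 25, 24, 26, 8, 9, 2, 4, -2, 13, 6, -3, -7, 7]

insert -2:
  append -2 at index 9 → [29, 26, 8, 24, 13, 6, 7, 2, 4, -2] (no swap needed)
insert 28:
  append 28 at index 10 → [29, 26, 8, 24, 13, 6, 7, 2, 4, -2, 28]
  28 > parent 13 at index 4, swap → [29, 26, 8, 24, 28, 6, 7, 2, 4, -2, 13]
  28 > parent 26 at index 1, swap → [29, 28, 8, 24, 26, 6, 7, 2, 4, -2, 13]
insert 9:
  append 9 at index 11 → [29, 28, 8, 24, 26, 6, 7, 2, 4, -2, 13, 9]
  9 > parent 6 at index 5, swap → [29, 28, 8, 24, 26, 9, 7, 2, 4, -2, 13, 6]
  9 > parent 8 at index 2, swap → [29, 28, 9, 24, 26, 8, 7, 2, 4, -2, 13, 6]
insert -3:
  append -3 at index 12 → [29, 28, 9, 24, 26, 8, 7, 2, 4, -2, 13, 6, -3] (no swap needed)
insert -7:
  append -7 at index 13 → [29, 28, 9, 24, 26, 8, 7, 2, 4, -2, 13, 6, -3, -7] (no swap needed)
insert 25:
  append 25 at index 14 → [29, 28, 9, 24, 26, 8, 7, 2, 4, -2, 13, 6, -3, -7, 25]
  25 > parent 7 at index 6, swap → [29, 28, 9, 24, 26, 8, 25, 2, 4, -2, 13, 6, -3, -7, 7]
  25 > parent 9 at index 2, swap → [29, 28, 25, 24, 26, 8, 9, 2, 4, -2, 13, 6, -3, -7, 7]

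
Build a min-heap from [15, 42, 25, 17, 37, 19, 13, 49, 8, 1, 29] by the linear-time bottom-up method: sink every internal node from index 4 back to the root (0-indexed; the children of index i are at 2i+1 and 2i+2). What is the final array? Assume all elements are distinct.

[1, 8, 13, 15, 29, 19, 25, 49, 17, 37, 42]

sift down from index 4:
  37 vs smaller child 1 at index 9, swap → [15, 42, 25, 17, 1, 19, 13, 49, 8, 37, 29]
sift down from index 3:
  17 vs smaller child 8 at index 8, swap → [15, 42, 25, 8, 1, 19, 13, 49, 17, 37, 29]
sift down from index 2:
  25 vs smaller child 13 at index 6, swap → [15, 42, 13, 8, 1, 19, 25, 49, 17, 37, 29]
sift down from index 1:
  42 vs smaller child 1 at index 4, swap → [15, 1, 13, 8, 42, 19, 25, 49, 17, 37, 29]
  42 vs smaller child 29 at index 10, swap → [15, 1, 13, 8, 29, 19, 25, 49, 17, 37, 42]
sift down from index 0:
  15 vs smaller child 1 at index 1, swap → [1, 15, 13, 8, 29, 19, 25, 49, 17, 37, 42]
  15 vs smaller child 8 at index 3, swap → [1, 8, 13, 15, 29, 19, 25, 49, 17, 37, 42]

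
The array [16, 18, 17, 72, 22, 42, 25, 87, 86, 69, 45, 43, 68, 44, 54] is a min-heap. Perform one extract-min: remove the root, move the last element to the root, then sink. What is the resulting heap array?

remove root 16; move last element 54 to root → [54, 18, 17, 72, 22, 42, 25, 87, 86, 69, 45, 43, 68, 44]
54 vs smaller child 17 at index 2, swap → [17, 18, 54, 72, 22, 42, 25, 87, 86, 69, 45, 43, 68, 44]
54 vs smaller child 25 at index 6, swap → [17, 18, 25, 72, 22, 42, 54, 87, 86, 69, 45, 43, 68, 44]
54 vs only child 44 at index 13, swap → [17, 18, 25, 72, 22, 42, 44, 87, 86, 69, 45, 43, 68, 54]

[17, 18, 25, 72, 22, 42, 44, 87, 86, 69, 45, 43, 68, 54]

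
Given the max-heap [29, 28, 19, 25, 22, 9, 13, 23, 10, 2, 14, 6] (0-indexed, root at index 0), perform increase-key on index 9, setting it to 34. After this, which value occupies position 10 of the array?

14

set index 9 from 2 to 34 → [29, 28, 19, 25, 22, 9, 13, 23, 10, 34, 14, 6]
34 > parent 22 at index 4, swap → [29, 28, 19, 25, 34, 9, 13, 23, 10, 22, 14, 6]
34 > parent 28 at index 1, swap → [29, 34, 19, 25, 28, 9, 13, 23, 10, 22, 14, 6]
34 > parent 29 at index 0, swap → [34, 29, 19, 25, 28, 9, 13, 23, 10, 22, 14, 6]
resulting array: [34, 29, 19, 25, 28, 9, 13, 23, 10, 22, 14, 6]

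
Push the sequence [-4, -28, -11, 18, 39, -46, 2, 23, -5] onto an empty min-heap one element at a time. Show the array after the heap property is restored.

[-46, -5, -28, -4, 39, -11, 2, 23, 18]

Insert -4:
  append -4 at index 0 → [-4] (no swap needed)
Insert -28:
  append -28 at index 1 → [-4, -28]
  -28 < parent -4 at index 0, swap → [-28, -4]
Insert -11:
  append -11 at index 2 → [-28, -4, -11] (no swap needed)
Insert 18:
  append 18 at index 3 → [-28, -4, -11, 18] (no swap needed)
Insert 39:
  append 39 at index 4 → [-28, -4, -11, 18, 39] (no swap needed)
Insert -46:
  append -46 at index 5 → [-28, -4, -11, 18, 39, -46]
  -46 < parent -11 at index 2, swap → [-28, -4, -46, 18, 39, -11]
  -46 < parent -28 at index 0, swap → [-46, -4, -28, 18, 39, -11]
Insert 2:
  append 2 at index 6 → [-46, -4, -28, 18, 39, -11, 2] (no swap needed)
Insert 23:
  append 23 at index 7 → [-46, -4, -28, 18, 39, -11, 2, 23] (no swap needed)
Insert -5:
  append -5 at index 8 → [-46, -4, -28, 18, 39, -11, 2, 23, -5]
  -5 < parent 18 at index 3, swap → [-46, -4, -28, -5, 39, -11, 2, 23, 18]
  -5 < parent -4 at index 1, swap → [-46, -5, -28, -4, 39, -11, 2, 23, 18]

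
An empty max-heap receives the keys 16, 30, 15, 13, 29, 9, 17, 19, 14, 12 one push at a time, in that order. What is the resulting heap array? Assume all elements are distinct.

[30, 29, 17, 19, 16, 9, 15, 13, 14, 12]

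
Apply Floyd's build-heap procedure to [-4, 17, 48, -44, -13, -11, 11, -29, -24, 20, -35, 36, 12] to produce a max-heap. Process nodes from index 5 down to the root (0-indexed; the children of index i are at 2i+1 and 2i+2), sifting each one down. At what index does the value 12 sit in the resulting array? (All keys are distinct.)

sift down from index 5:
  -11 vs larger child 36 at index 11, swap → [-4, 17, 48, -44, -13, 36, 11, -29, -24, 20, -35, -11, 12]
sift down from index 4:
  -13 vs larger child 20 at index 9, swap → [-4, 17, 48, -44, 20, 36, 11, -29, -24, -13, -35, -11, 12]
sift down from index 3:
  -44 vs larger child -24 at index 8, swap → [-4, 17, 48, -24, 20, 36, 11, -29, -44, -13, -35, -11, 12]
sift down from index 2: already satisfies heap property
sift down from index 1:
  17 vs larger child 20 at index 4, swap → [-4, 20, 48, -24, 17, 36, 11, -29, -44, -13, -35, -11, 12]
sift down from index 0:
  -4 vs larger child 48 at index 2, swap → [48, 20, -4, -24, 17, 36, 11, -29, -44, -13, -35, -11, 12]
  -4 vs larger child 36 at index 5, swap → [48, 20, 36, -24, 17, -4, 11, -29, -44, -13, -35, -11, 12]
  -4 vs larger child 12 at index 12, swap → [48, 20, 36, -24, 17, 12, 11, -29, -44, -13, -35, -11, -4]
resulting array: [48, 20, 36, -24, 17, 12, 11, -29, -44, -13, -35, -11, -4]

5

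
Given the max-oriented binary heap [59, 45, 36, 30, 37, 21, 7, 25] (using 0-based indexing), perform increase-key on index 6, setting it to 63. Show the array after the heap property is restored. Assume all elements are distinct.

set index 6 from 7 to 63 → [59, 45, 36, 30, 37, 21, 63, 25]
63 > parent 36 at index 2, swap → [59, 45, 63, 30, 37, 21, 36, 25]
63 > parent 59 at index 0, swap → [63, 45, 59, 30, 37, 21, 36, 25]

[63, 45, 59, 30, 37, 21, 36, 25]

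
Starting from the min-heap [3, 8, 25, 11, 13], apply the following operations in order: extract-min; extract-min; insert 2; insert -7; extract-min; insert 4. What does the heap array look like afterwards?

[2, 4, 25, 13, 11]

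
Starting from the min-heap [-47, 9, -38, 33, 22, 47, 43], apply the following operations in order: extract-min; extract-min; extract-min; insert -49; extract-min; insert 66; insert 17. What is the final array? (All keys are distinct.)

[17, 33, 22, 47, 66, 43]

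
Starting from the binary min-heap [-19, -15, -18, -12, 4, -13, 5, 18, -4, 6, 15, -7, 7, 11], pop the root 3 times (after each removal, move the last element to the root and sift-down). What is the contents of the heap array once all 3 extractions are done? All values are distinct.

[-13, -12, -7, -4, 4, 11, 5, 18, 7, 6, 15]

extract-min #1 returns -19:
  remove root -19; move last element 11 to root → [11, -15, -18, -12, 4, -13, 5, 18, -4, 6, 15, -7, 7]
  11 vs smaller child -18 at index 2, swap → [-18, -15, 11, -12, 4, -13, 5, 18, -4, 6, 15, -7, 7]
  11 vs smaller child -13 at index 5, swap → [-18, -15, -13, -12, 4, 11, 5, 18, -4, 6, 15, -7, 7]
  11 vs smaller child -7 at index 11, swap → [-18, -15, -13, -12, 4, -7, 5, 18, -4, 6, 15, 11, 7]
extract-min #2 returns -18:
  remove root -18; move last element 7 to root → [7, -15, -13, -12, 4, -7, 5, 18, -4, 6, 15, 11]
  7 vs smaller child -15 at index 1, swap → [-15, 7, -13, -12, 4, -7, 5, 18, -4, 6, 15, 11]
  7 vs smaller child -12 at index 3, swap → [-15, -12, -13, 7, 4, -7, 5, 18, -4, 6, 15, 11]
  7 vs smaller child -4 at index 8, swap → [-15, -12, -13, -4, 4, -7, 5, 18, 7, 6, 15, 11]
extract-min #3 returns -15:
  remove root -15; move last element 11 to root → [11, -12, -13, -4, 4, -7, 5, 18, 7, 6, 15]
  11 vs smaller child -13 at index 2, swap → [-13, -12, 11, -4, 4, -7, 5, 18, 7, 6, 15]
  11 vs smaller child -7 at index 5, swap → [-13, -12, -7, -4, 4, 11, 5, 18, 7, 6, 15]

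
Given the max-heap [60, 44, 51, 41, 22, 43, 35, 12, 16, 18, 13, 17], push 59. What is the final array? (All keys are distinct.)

[60, 44, 59, 41, 22, 51, 35, 12, 16, 18, 13, 17, 43]

append 59 at index 12 → [60, 44, 51, 41, 22, 43, 35, 12, 16, 18, 13, 17, 59]
59 > parent 43 at index 5, swap → [60, 44, 51, 41, 22, 59, 35, 12, 16, 18, 13, 17, 43]
59 > parent 51 at index 2, swap → [60, 44, 59, 41, 22, 51, 35, 12, 16, 18, 13, 17, 43]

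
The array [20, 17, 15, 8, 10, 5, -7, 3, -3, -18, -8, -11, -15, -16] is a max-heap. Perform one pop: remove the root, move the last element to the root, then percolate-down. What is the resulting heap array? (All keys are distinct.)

[17, 10, 15, 8, -8, 5, -7, 3, -3, -18, -16, -11, -15]

remove root 20; move last element -16 to root → [-16, 17, 15, 8, 10, 5, -7, 3, -3, -18, -8, -11, -15]
-16 vs larger child 17 at index 1, swap → [17, -16, 15, 8, 10, 5, -7, 3, -3, -18, -8, -11, -15]
-16 vs larger child 10 at index 4, swap → [17, 10, 15, 8, -16, 5, -7, 3, -3, -18, -8, -11, -15]
-16 vs larger child -8 at index 10, swap → [17, 10, 15, 8, -8, 5, -7, 3, -3, -18, -16, -11, -15]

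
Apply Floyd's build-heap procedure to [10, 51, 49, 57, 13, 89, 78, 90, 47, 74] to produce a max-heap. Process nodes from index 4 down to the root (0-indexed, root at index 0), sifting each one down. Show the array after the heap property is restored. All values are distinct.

[90, 74, 89, 57, 13, 49, 78, 51, 47, 10]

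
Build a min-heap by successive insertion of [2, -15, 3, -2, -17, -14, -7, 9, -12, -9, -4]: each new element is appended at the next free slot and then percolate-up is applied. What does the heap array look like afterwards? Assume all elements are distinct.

[-17, -15, -14, -12, -9, 3, -7, 9, 2, -2, -4]

Insert 2:
  append 2 at index 0 → [2] (no swap needed)
Insert -15:
  append -15 at index 1 → [2, -15]
  -15 < parent 2 at index 0, swap → [-15, 2]
Insert 3:
  append 3 at index 2 → [-15, 2, 3] (no swap needed)
Insert -2:
  append -2 at index 3 → [-15, 2, 3, -2]
  -2 < parent 2 at index 1, swap → [-15, -2, 3, 2]
Insert -17:
  append -17 at index 4 → [-15, -2, 3, 2, -17]
  -17 < parent -2 at index 1, swap → [-15, -17, 3, 2, -2]
  -17 < parent -15 at index 0, swap → [-17, -15, 3, 2, -2]
Insert -14:
  append -14 at index 5 → [-17, -15, 3, 2, -2, -14]
  -14 < parent 3 at index 2, swap → [-17, -15, -14, 2, -2, 3]
Insert -7:
  append -7 at index 6 → [-17, -15, -14, 2, -2, 3, -7] (no swap needed)
Insert 9:
  append 9 at index 7 → [-17, -15, -14, 2, -2, 3, -7, 9] (no swap needed)
Insert -12:
  append -12 at index 8 → [-17, -15, -14, 2, -2, 3, -7, 9, -12]
  -12 < parent 2 at index 3, swap → [-17, -15, -14, -12, -2, 3, -7, 9, 2]
Insert -9:
  append -9 at index 9 → [-17, -15, -14, -12, -2, 3, -7, 9, 2, -9]
  -9 < parent -2 at index 4, swap → [-17, -15, -14, -12, -9, 3, -7, 9, 2, -2]
Insert -4:
  append -4 at index 10 → [-17, -15, -14, -12, -9, 3, -7, 9, 2, -2, -4] (no swap needed)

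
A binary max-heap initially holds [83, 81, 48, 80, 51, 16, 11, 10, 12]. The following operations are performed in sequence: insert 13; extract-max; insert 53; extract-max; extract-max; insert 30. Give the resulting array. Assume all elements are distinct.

[53, 51, 48, 30, 12, 16, 11, 10, 13]

insert 13:
  append 13 at index 9 → [83, 81, 48, 80, 51, 16, 11, 10, 12, 13] (no swap needed)
extract-max → returns 83:
  remove root 83; move last element 13 to root → [13, 81, 48, 80, 51, 16, 11, 10, 12]
  13 vs larger child 81 at index 1, swap → [81, 13, 48, 80, 51, 16, 11, 10, 12]
  13 vs larger child 80 at index 3, swap → [81, 80, 48, 13, 51, 16, 11, 10, 12]
insert 53:
  append 53 at index 9 → [81, 80, 48, 13, 51, 16, 11, 10, 12, 53]
  53 > parent 51 at index 4, swap → [81, 80, 48, 13, 53, 16, 11, 10, 12, 51]
extract-max → returns 81:
  remove root 81; move last element 51 to root → [51, 80, 48, 13, 53, 16, 11, 10, 12]
  51 vs larger child 80 at index 1, swap → [80, 51, 48, 13, 53, 16, 11, 10, 12]
  51 vs larger child 53 at index 4, swap → [80, 53, 48, 13, 51, 16, 11, 10, 12]
extract-max → returns 80:
  remove root 80; move last element 12 to root → [12, 53, 48, 13, 51, 16, 11, 10]
  12 vs larger child 53 at index 1, swap → [53, 12, 48, 13, 51, 16, 11, 10]
  12 vs larger child 51 at index 4, swap → [53, 51, 48, 13, 12, 16, 11, 10]
insert 30:
  append 30 at index 8 → [53, 51, 48, 13, 12, 16, 11, 10, 30]
  30 > parent 13 at index 3, swap → [53, 51, 48, 30, 12, 16, 11, 10, 13]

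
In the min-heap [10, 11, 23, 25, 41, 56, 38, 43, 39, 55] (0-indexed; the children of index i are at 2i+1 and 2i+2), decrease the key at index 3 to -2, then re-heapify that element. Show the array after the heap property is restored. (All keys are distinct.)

[-2, 10, 23, 11, 41, 56, 38, 43, 39, 55]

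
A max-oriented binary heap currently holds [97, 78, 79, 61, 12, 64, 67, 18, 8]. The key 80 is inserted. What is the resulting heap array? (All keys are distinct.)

[97, 80, 79, 61, 78, 64, 67, 18, 8, 12]

append 80 at index 9 → [97, 78, 79, 61, 12, 64, 67, 18, 8, 80]
80 > parent 12 at index 4, swap → [97, 78, 79, 61, 80, 64, 67, 18, 8, 12]
80 > parent 78 at index 1, swap → [97, 80, 79, 61, 78, 64, 67, 18, 8, 12]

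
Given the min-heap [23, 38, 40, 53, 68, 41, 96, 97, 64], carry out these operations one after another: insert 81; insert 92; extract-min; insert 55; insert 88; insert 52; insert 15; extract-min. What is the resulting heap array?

[38, 53, 40, 64, 55, 41, 96, 97, 92, 81, 68, 88, 52]

insert 81:
  append 81 at index 9 → [23, 38, 40, 53, 68, 41, 96, 97, 64, 81] (no swap needed)
insert 92:
  append 92 at index 10 → [23, 38, 40, 53, 68, 41, 96, 97, 64, 81, 92] (no swap needed)
extract-min → returns 23:
  remove root 23; move last element 92 to root → [92, 38, 40, 53, 68, 41, 96, 97, 64, 81]
  92 vs smaller child 38 at index 1, swap → [38, 92, 40, 53, 68, 41, 96, 97, 64, 81]
  92 vs smaller child 53 at index 3, swap → [38, 53, 40, 92, 68, 41, 96, 97, 64, 81]
  92 vs smaller child 64 at index 8, swap → [38, 53, 40, 64, 68, 41, 96, 97, 92, 81]
insert 55:
  append 55 at index 10 → [38, 53, 40, 64, 68, 41, 96, 97, 92, 81, 55]
  55 < parent 68 at index 4, swap → [38, 53, 40, 64, 55, 41, 96, 97, 92, 81, 68]
insert 88:
  append 88 at index 11 → [38, 53, 40, 64, 55, 41, 96, 97, 92, 81, 68, 88] (no swap needed)
insert 52:
  append 52 at index 12 → [38, 53, 40, 64, 55, 41, 96, 97, 92, 81, 68, 88, 52] (no swap needed)
insert 15:
  append 15 at index 13 → [38, 53, 40, 64, 55, 41, 96, 97, 92, 81, 68, 88, 52, 15]
  15 < parent 96 at index 6, swap → [38, 53, 40, 64, 55, 41, 15, 97, 92, 81, 68, 88, 52, 96]
  15 < parent 40 at index 2, swap → [38, 53, 15, 64, 55, 41, 40, 97, 92, 81, 68, 88, 52, 96]
  15 < parent 38 at index 0, swap → [15, 53, 38, 64, 55, 41, 40, 97, 92, 81, 68, 88, 52, 96]
extract-min → returns 15:
  remove root 15; move last element 96 to root → [96, 53, 38, 64, 55, 41, 40, 97, 92, 81, 68, 88, 52]
  96 vs smaller child 38 at index 2, swap → [38, 53, 96, 64, 55, 41, 40, 97, 92, 81, 68, 88, 52]
  96 vs smaller child 40 at index 6, swap → [38, 53, 40, 64, 55, 41, 96, 97, 92, 81, 68, 88, 52]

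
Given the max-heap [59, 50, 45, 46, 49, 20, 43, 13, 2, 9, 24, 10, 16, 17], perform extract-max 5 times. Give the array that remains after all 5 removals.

extract-max #1 returns 59:
  remove root 59; move last element 17 to root → [17, 50, 45, 46, 49, 20, 43, 13, 2, 9, 24, 10, 16]
  17 vs larger child 50 at index 1, swap → [50, 17, 45, 46, 49, 20, 43, 13, 2, 9, 24, 10, 16]
  17 vs larger child 49 at index 4, swap → [50, 49, 45, 46, 17, 20, 43, 13, 2, 9, 24, 10, 16]
  17 vs larger child 24 at index 10, swap → [50, 49, 45, 46, 24, 20, 43, 13, 2, 9, 17, 10, 16]
extract-max #2 returns 50:
  remove root 50; move last element 16 to root → [16, 49, 45, 46, 24, 20, 43, 13, 2, 9, 17, 10]
  16 vs larger child 49 at index 1, swap → [49, 16, 45, 46, 24, 20, 43, 13, 2, 9, 17, 10]
  16 vs larger child 46 at index 3, swap → [49, 46, 45, 16, 24, 20, 43, 13, 2, 9, 17, 10]
extract-max #3 returns 49:
  remove root 49; move last element 10 to root → [10, 46, 45, 16, 24, 20, 43, 13, 2, 9, 17]
  10 vs larger child 46 at index 1, swap → [46, 10, 45, 16, 24, 20, 43, 13, 2, 9, 17]
  10 vs larger child 24 at index 4, swap → [46, 24, 45, 16, 10, 20, 43, 13, 2, 9, 17]
  10 vs larger child 17 at index 10, swap → [46, 24, 45, 16, 17, 20, 43, 13, 2, 9, 10]
extract-max #4 returns 46:
  remove root 46; move last element 10 to root → [10, 24, 45, 16, 17, 20, 43, 13, 2, 9]
  10 vs larger child 45 at index 2, swap → [45, 24, 10, 16, 17, 20, 43, 13, 2, 9]
  10 vs larger child 43 at index 6, swap → [45, 24, 43, 16, 17, 20, 10, 13, 2, 9]
extract-max #5 returns 45:
  remove root 45; move last element 9 to root → [9, 24, 43, 16, 17, 20, 10, 13, 2]
  9 vs larger child 43 at index 2, swap → [43, 24, 9, 16, 17, 20, 10, 13, 2]
  9 vs larger child 20 at index 5, swap → [43, 24, 20, 16, 17, 9, 10, 13, 2]

[43, 24, 20, 16, 17, 9, 10, 13, 2]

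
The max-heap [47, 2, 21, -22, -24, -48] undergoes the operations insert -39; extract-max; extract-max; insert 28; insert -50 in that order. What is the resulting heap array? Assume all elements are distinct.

[28, -22, 2, -48, -24, -39, -50]

insert -39:
  append -39 at index 6 → [47, 2, 21, -22, -24, -48, -39] (no swap needed)
extract-max → returns 47:
  remove root 47; move last element -39 to root → [-39, 2, 21, -22, -24, -48]
  -39 vs larger child 21 at index 2, swap → [21, 2, -39, -22, -24, -48]
extract-max → returns 21:
  remove root 21; move last element -48 to root → [-48, 2, -39, -22, -24]
  -48 vs larger child 2 at index 1, swap → [2, -48, -39, -22, -24]
  -48 vs larger child -22 at index 3, swap → [2, -22, -39, -48, -24]
insert 28:
  append 28 at index 5 → [2, -22, -39, -48, -24, 28]
  28 > parent -39 at index 2, swap → [2, -22, 28, -48, -24, -39]
  28 > parent 2 at index 0, swap → [28, -22, 2, -48, -24, -39]
insert -50:
  append -50 at index 6 → [28, -22, 2, -48, -24, -39, -50] (no swap needed)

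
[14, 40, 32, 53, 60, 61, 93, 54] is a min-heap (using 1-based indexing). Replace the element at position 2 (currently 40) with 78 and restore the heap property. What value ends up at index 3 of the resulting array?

32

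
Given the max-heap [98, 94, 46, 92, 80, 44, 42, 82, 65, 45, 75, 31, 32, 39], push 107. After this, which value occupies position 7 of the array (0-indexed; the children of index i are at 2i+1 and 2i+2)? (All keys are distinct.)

82

append 107 at index 14 → [98, 94, 46, 92, 80, 44, 42, 82, 65, 45, 75, 31, 32, 39, 107]
107 > parent 42 at index 6, swap → [98, 94, 46, 92, 80, 44, 107, 82, 65, 45, 75, 31, 32, 39, 42]
107 > parent 46 at index 2, swap → [98, 94, 107, 92, 80, 44, 46, 82, 65, 45, 75, 31, 32, 39, 42]
107 > parent 98 at index 0, swap → [107, 94, 98, 92, 80, 44, 46, 82, 65, 45, 75, 31, 32, 39, 42]
resulting array: [107, 94, 98, 92, 80, 44, 46, 82, 65, 45, 75, 31, 32, 39, 42]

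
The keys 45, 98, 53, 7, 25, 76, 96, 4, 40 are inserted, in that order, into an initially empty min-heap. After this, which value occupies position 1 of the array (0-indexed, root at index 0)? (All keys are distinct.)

Insert 45:
  append 45 at index 0 → [45] (no swap needed)
Insert 98:
  append 98 at index 1 → [45, 98] (no swap needed)
Insert 53:
  append 53 at index 2 → [45, 98, 53] (no swap needed)
Insert 7:
  append 7 at index 3 → [45, 98, 53, 7]
  7 < parent 98 at index 1, swap → [45, 7, 53, 98]
  7 < parent 45 at index 0, swap → [7, 45, 53, 98]
Insert 25:
  append 25 at index 4 → [7, 45, 53, 98, 25]
  25 < parent 45 at index 1, swap → [7, 25, 53, 98, 45]
Insert 76:
  append 76 at index 5 → [7, 25, 53, 98, 45, 76] (no swap needed)
Insert 96:
  append 96 at index 6 → [7, 25, 53, 98, 45, 76, 96] (no swap needed)
Insert 4:
  append 4 at index 7 → [7, 25, 53, 98, 45, 76, 96, 4]
  4 < parent 98 at index 3, swap → [7, 25, 53, 4, 45, 76, 96, 98]
  4 < parent 25 at index 1, swap → [7, 4, 53, 25, 45, 76, 96, 98]
  4 < parent 7 at index 0, swap → [4, 7, 53, 25, 45, 76, 96, 98]
Insert 40:
  append 40 at index 8 → [4, 7, 53, 25, 45, 76, 96, 98, 40] (no swap needed)
resulting array: [4, 7, 53, 25, 45, 76, 96, 98, 40]

7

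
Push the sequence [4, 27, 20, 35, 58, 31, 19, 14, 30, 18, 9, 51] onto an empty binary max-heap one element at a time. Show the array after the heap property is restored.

[58, 35, 51, 30, 27, 31, 19, 4, 14, 18, 9, 20]

Insert 4:
  append 4 at index 0 → [4] (no swap needed)
Insert 27:
  append 27 at index 1 → [4, 27]
  27 > parent 4 at index 0, swap → [27, 4]
Insert 20:
  append 20 at index 2 → [27, 4, 20] (no swap needed)
Insert 35:
  append 35 at index 3 → [27, 4, 20, 35]
  35 > parent 4 at index 1, swap → [27, 35, 20, 4]
  35 > parent 27 at index 0, swap → [35, 27, 20, 4]
Insert 58:
  append 58 at index 4 → [35, 27, 20, 4, 58]
  58 > parent 27 at index 1, swap → [35, 58, 20, 4, 27]
  58 > parent 35 at index 0, swap → [58, 35, 20, 4, 27]
Insert 31:
  append 31 at index 5 → [58, 35, 20, 4, 27, 31]
  31 > parent 20 at index 2, swap → [58, 35, 31, 4, 27, 20]
Insert 19:
  append 19 at index 6 → [58, 35, 31, 4, 27, 20, 19] (no swap needed)
Insert 14:
  append 14 at index 7 → [58, 35, 31, 4, 27, 20, 19, 14]
  14 > parent 4 at index 3, swap → [58, 35, 31, 14, 27, 20, 19, 4]
Insert 30:
  append 30 at index 8 → [58, 35, 31, 14, 27, 20, 19, 4, 30]
  30 > parent 14 at index 3, swap → [58, 35, 31, 30, 27, 20, 19, 4, 14]
Insert 18:
  append 18 at index 9 → [58, 35, 31, 30, 27, 20, 19, 4, 14, 18] (no swap needed)
Insert 9:
  append 9 at index 10 → [58, 35, 31, 30, 27, 20, 19, 4, 14, 18, 9] (no swap needed)
Insert 51:
  append 51 at index 11 → [58, 35, 31, 30, 27, 20, 19, 4, 14, 18, 9, 51]
  51 > parent 20 at index 5, swap → [58, 35, 31, 30, 27, 51, 19, 4, 14, 18, 9, 20]
  51 > parent 31 at index 2, swap → [58, 35, 51, 30, 27, 31, 19, 4, 14, 18, 9, 20]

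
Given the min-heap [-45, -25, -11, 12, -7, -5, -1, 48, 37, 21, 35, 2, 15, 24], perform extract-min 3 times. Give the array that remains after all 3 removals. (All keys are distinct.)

[-7, 12, -5, 15, 21, 2, -1, 48, 37, 24, 35]

extract-min #1 returns -45:
  remove root -45; move last element 24 to root → [24, -25, -11, 12, -7, -5, -1, 48, 37, 21, 35, 2, 15]
  24 vs smaller child -25 at index 1, swap → [-25, 24, -11, 12, -7, -5, -1, 48, 37, 21, 35, 2, 15]
  24 vs smaller child -7 at index 4, swap → [-25, -7, -11, 12, 24, -5, -1, 48, 37, 21, 35, 2, 15]
  24 vs smaller child 21 at index 9, swap → [-25, -7, -11, 12, 21, -5, -1, 48, 37, 24, 35, 2, 15]
extract-min #2 returns -25:
  remove root -25; move last element 15 to root → [15, -7, -11, 12, 21, -5, -1, 48, 37, 24, 35, 2]
  15 vs smaller child -11 at index 2, swap → [-11, -7, 15, 12, 21, -5, -1, 48, 37, 24, 35, 2]
  15 vs smaller child -5 at index 5, swap → [-11, -7, -5, 12, 21, 15, -1, 48, 37, 24, 35, 2]
  15 vs only child 2 at index 11, swap → [-11, -7, -5, 12, 21, 2, -1, 48, 37, 24, 35, 15]
extract-min #3 returns -11:
  remove root -11; move last element 15 to root → [15, -7, -5, 12, 21, 2, -1, 48, 37, 24, 35]
  15 vs smaller child -7 at index 1, swap → [-7, 15, -5, 12, 21, 2, -1, 48, 37, 24, 35]
  15 vs smaller child 12 at index 3, swap → [-7, 12, -5, 15, 21, 2, -1, 48, 37, 24, 35]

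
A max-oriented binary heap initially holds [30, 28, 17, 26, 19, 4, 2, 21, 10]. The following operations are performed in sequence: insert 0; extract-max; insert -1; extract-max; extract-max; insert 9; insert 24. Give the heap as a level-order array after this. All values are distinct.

insert 0:
  append 0 at index 9 → [30, 28, 17, 26, 19, 4, 2, 21, 10, 0] (no swap needed)
extract-max → returns 30:
  remove root 30; move last element 0 to root → [0, 28, 17, 26, 19, 4, 2, 21, 10]
  0 vs larger child 28 at index 1, swap → [28, 0, 17, 26, 19, 4, 2, 21, 10]
  0 vs larger child 26 at index 3, swap → [28, 26, 17, 0, 19, 4, 2, 21, 10]
  0 vs larger child 21 at index 7, swap → [28, 26, 17, 21, 19, 4, 2, 0, 10]
insert -1:
  append -1 at index 9 → [28, 26, 17, 21, 19, 4, 2, 0, 10, -1] (no swap needed)
extract-max → returns 28:
  remove root 28; move last element -1 to root → [-1, 26, 17, 21, 19, 4, 2, 0, 10]
  -1 vs larger child 26 at index 1, swap → [26, -1, 17, 21, 19, 4, 2, 0, 10]
  -1 vs larger child 21 at index 3, swap → [26, 21, 17, -1, 19, 4, 2, 0, 10]
  -1 vs larger child 10 at index 8, swap → [26, 21, 17, 10, 19, 4, 2, 0, -1]
extract-max → returns 26:
  remove root 26; move last element -1 to root → [-1, 21, 17, 10, 19, 4, 2, 0]
  -1 vs larger child 21 at index 1, swap → [21, -1, 17, 10, 19, 4, 2, 0]
  -1 vs larger child 19 at index 4, swap → [21, 19, 17, 10, -1, 4, 2, 0]
insert 9:
  append 9 at index 8 → [21, 19, 17, 10, -1, 4, 2, 0, 9] (no swap needed)
insert 24:
  append 24 at index 9 → [21, 19, 17, 10, -1, 4, 2, 0, 9, 24]
  24 > parent -1 at index 4, swap → [21, 19, 17, 10, 24, 4, 2, 0, 9, -1]
  24 > parent 19 at index 1, swap → [21, 24, 17, 10, 19, 4, 2, 0, 9, -1]
  24 > parent 21 at index 0, swap → [24, 21, 17, 10, 19, 4, 2, 0, 9, -1]

[24, 21, 17, 10, 19, 4, 2, 0, 9, -1]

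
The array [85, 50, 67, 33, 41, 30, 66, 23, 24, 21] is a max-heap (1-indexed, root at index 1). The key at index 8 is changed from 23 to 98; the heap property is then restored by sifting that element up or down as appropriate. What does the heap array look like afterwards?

set index 8 from 23 to 98 → [85, 50, 67, 33, 41, 30, 66, 98, 24, 21]
98 > parent 33 at index 4, swap → [85, 50, 67, 98, 41, 30, 66, 33, 24, 21]
98 > parent 50 at index 2, swap → [85, 98, 67, 50, 41, 30, 66, 33, 24, 21]
98 > parent 85 at index 1, swap → [98, 85, 67, 50, 41, 30, 66, 33, 24, 21]

[98, 85, 67, 50, 41, 30, 66, 33, 24, 21]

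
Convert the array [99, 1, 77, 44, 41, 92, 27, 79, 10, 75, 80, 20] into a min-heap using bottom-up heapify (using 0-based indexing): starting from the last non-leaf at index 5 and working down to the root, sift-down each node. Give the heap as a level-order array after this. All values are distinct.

[1, 10, 20, 44, 41, 77, 27, 79, 99, 75, 80, 92]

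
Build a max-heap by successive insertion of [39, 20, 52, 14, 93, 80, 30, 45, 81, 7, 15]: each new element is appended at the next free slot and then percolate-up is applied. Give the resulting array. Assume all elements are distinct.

Insert 39:
  append 39 at index 0 → [39] (no swap needed)
Insert 20:
  append 20 at index 1 → [39, 20] (no swap needed)
Insert 52:
  append 52 at index 2 → [39, 20, 52]
  52 > parent 39 at index 0, swap → [52, 20, 39]
Insert 14:
  append 14 at index 3 → [52, 20, 39, 14] (no swap needed)
Insert 93:
  append 93 at index 4 → [52, 20, 39, 14, 93]
  93 > parent 20 at index 1, swap → [52, 93, 39, 14, 20]
  93 > parent 52 at index 0, swap → [93, 52, 39, 14, 20]
Insert 80:
  append 80 at index 5 → [93, 52, 39, 14, 20, 80]
  80 > parent 39 at index 2, swap → [93, 52, 80, 14, 20, 39]
Insert 30:
  append 30 at index 6 → [93, 52, 80, 14, 20, 39, 30] (no swap needed)
Insert 45:
  append 45 at index 7 → [93, 52, 80, 14, 20, 39, 30, 45]
  45 > parent 14 at index 3, swap → [93, 52, 80, 45, 20, 39, 30, 14]
Insert 81:
  append 81 at index 8 → [93, 52, 80, 45, 20, 39, 30, 14, 81]
  81 > parent 45 at index 3, swap → [93, 52, 80, 81, 20, 39, 30, 14, 45]
  81 > parent 52 at index 1, swap → [93, 81, 80, 52, 20, 39, 30, 14, 45]
Insert 7:
  append 7 at index 9 → [93, 81, 80, 52, 20, 39, 30, 14, 45, 7] (no swap needed)
Insert 15:
  append 15 at index 10 → [93, 81, 80, 52, 20, 39, 30, 14, 45, 7, 15] (no swap needed)

[93, 81, 80, 52, 20, 39, 30, 14, 45, 7, 15]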